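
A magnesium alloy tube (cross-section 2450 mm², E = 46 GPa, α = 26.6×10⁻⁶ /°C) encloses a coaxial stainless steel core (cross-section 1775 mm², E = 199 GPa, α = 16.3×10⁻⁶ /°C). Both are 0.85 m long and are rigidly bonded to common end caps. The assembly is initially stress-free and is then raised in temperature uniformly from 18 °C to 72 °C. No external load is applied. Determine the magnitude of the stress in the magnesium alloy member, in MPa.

σ ≈ 19.4 MPa (compressive)

The magnesium alloy has the larger α, so on heating it would change length more than the stainless steel if both were free. The rigid plates force a common final length, so the magnesium alloy is put into compression and the stainless steel into tension, with equal and opposite forces P (no external load).
Equating the net (thermal + elastic) strains gives |α₁ − α₂|·ΔT = P·[1/(A₁E₁) + 1/(A₂E₂)].
|α₁ − α₂|·ΔT = 10.3×10⁻⁶ × 54 = 0.0005562.
1/(A₁E₁) + 1/(A₂E₂) = 1/(2450×46×10³) + 1/(1775×199×10³) = 1.17×10⁻⁸ N⁻¹.
P = 0.0005562 / 1.17×10⁻⁸ = 47520 N = 47.52 kN.
σ_{magnesium alloy} = P/A₁ = 47520/2450 = 19.4 MPa, compressive.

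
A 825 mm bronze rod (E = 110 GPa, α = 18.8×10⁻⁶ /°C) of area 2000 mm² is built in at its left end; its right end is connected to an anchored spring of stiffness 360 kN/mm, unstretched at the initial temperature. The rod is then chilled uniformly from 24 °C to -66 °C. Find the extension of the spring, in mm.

Free thermal contraction: δ_free = αΔT L = 18.8×10⁻⁶ × 90 × 825 = 1.396 mm.
With a force P in the spring, the elastic change of the rod is PL/(AE) and that of the spring is P/k; compatibility requires their sum to equal δ_free.
P [ L/(AE) + 1/k ] = δ_free → P [ 825/(2000×110×10³) + 1/(360×10³) ] = 1.396.
P = 1.396 / 6.528×10⁻⁶ = 213800 N.
Spring extension = P/k = 213800/(360×10³) = 0.594 mm.

δ ≈ 0.594 mm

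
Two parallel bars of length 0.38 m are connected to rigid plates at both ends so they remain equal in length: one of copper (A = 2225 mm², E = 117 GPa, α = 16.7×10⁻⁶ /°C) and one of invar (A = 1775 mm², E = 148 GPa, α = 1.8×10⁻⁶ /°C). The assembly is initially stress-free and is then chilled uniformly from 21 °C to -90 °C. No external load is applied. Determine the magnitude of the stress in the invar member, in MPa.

The copper has the larger α, so on cooling it would change length more than the invar if both were free. The rigid plates force a common final length, so the copper is put into tension and the invar into compression, with equal and opposite forces P (no external load).
Setting the final lengths equal and cancelling L: (α₁ − α₂)ΔT = P/(A₁E₁) + P/(A₂E₂).
|α₁ − α₂|·ΔT = 14.9×10⁻⁶ × 111 = 0.001654.
1/(A₁E₁) + 1/(A₂E₂) = 1/(2225×117×10³) + 1/(1775×148×10³) = 7.648×10⁻⁹ N⁻¹.
P = 0.001654 / 7.648×10⁻⁹ = 216300 N = 216.3 kN.
σ_{invar} = P/A₂ = 216300/1775 = 121.8 MPa, compressive.

σ ≈ 122 MPa (compressive)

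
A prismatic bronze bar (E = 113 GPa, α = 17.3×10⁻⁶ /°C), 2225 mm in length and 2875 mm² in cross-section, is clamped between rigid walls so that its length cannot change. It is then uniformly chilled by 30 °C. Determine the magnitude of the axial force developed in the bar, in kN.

Full restraint means ε = 0, so the stress is σ = EαΔT = 113×10³ × 17.3×10⁻⁶ × 30 = 58.65 MPa.
Then P = σA = 58.65 × 2875 mm² = 168.6 kN, tensile.

P ≈ 169 kN (tensile)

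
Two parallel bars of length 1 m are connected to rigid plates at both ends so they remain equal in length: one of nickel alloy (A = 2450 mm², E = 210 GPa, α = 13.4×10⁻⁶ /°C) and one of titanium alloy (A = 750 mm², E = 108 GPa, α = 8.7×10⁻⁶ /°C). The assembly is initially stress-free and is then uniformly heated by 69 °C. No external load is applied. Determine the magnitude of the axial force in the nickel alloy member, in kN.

The nickel alloy has the larger α, so on heating it would change length more than the titanium alloy if both were free. The rigid plates force a common final length, so the nickel alloy is put into compression and the titanium alloy into tension, with equal and opposite forces P (no external load).
Setting the final lengths equal and cancelling L: (α₁ − α₂)ΔT = P/(A₁E₁) + P/(A₂E₂).
|α₁ − α₂|·ΔT = 4.7×10⁻⁶ × 69 = 0.0003243.
1/(A₁E₁) + 1/(A₂E₂) = 1/(2450×210×10³) + 1/(750×108×10³) = 1.429×10⁻⁸ N⁻¹.
So P = 0.0003243 / 1.429×10⁻⁸ = 22.7 kN.

P ≈ 22.7 kN (compressive in the nickel alloy)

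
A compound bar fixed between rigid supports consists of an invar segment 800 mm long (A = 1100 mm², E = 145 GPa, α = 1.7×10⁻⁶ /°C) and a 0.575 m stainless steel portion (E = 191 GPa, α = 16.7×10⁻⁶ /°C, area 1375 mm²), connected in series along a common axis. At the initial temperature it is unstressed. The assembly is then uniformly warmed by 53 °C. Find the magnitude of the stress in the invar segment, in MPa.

If the supports were absent, the total length change would be Σ αᵢΔT Lᵢ = 1.7×10⁻⁶×53×800 + 16.7×10⁻⁶×53×575 = 0.581 mm.
The rigid supports impose zero overall length change; the single axial force P common to all segments must satisfy P Σ Lᵢ/(AᵢEᵢ) = δ_free.
The series flexibility is Σ Lᵢ/(AᵢEᵢ) = 800/(1100×145×10³) + 575/(1375×191×10³) = 7.205×10⁻⁶ mm/N.
P = 0.581 / 7.205×10⁻⁶ = 80640 N = 80.64 kN, compressive.
σ_{invar} = P / A = 80640 / 1100 = 73.31 MPa.

σ ≈ 73.3 MPa (compressive)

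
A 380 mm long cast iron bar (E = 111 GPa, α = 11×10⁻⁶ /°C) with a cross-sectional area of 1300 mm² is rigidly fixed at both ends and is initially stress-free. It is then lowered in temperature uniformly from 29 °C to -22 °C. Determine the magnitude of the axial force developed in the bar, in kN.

P ≈ 81 kN (tensile)

With zero net strain, σ = E·αΔT = 111 GPa × 11×10⁻⁶ × 51 = 62.27 MPa.
Then P = σA = 62.27 × 1300 mm² = 80.95 kN, tensile.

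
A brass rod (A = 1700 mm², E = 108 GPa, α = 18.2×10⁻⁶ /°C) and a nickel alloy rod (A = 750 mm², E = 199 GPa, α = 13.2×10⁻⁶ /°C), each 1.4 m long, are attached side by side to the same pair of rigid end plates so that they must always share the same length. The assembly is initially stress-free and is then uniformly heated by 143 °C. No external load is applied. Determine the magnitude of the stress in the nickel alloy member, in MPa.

σ ≈ 78.5 MPa (tensile)

Equilibrium of a rigid end plate with no external load gives equal and opposite internal forces ±P in the two members. Since α_{brass} > α_{nickel alloy}, heating drives the brass into compression and the nickel alloy into tension.
Setting the final lengths equal and cancelling L: (α₁ − α₂)ΔT = P/(A₁E₁) + P/(A₂E₂).
|α₁ − α₂|·ΔT = 5×10⁻⁶ × 143 = 0.000715.
1/(A₁E₁) + 1/(A₂E₂) = 1/(1700×108×10³) + 1/(750×199×10³) = 1.215×10⁻⁸ N⁻¹.
P = 0.000715 / 1.215×10⁻⁸ = 58860 N = 58.86 kN.
σ_{nickel alloy} = P/A₂ = 58860/750 = 78.48 MPa, tensile.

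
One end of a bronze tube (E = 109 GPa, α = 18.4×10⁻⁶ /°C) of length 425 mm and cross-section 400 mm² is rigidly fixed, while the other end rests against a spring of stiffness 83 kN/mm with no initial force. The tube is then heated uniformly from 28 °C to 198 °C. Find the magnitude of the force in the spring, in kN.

P ≈ 61 kN

If the spring were absent the tube would lengthen by αΔT L = 18.4×10⁻⁶ × 170 × 425 = 1.329 mm.
With a force P in the spring, the elastic change of the tube is PL/(AE) and that of the spring is P/k; compatibility requires their sum to equal δ_free.
So P = δ_free / [L/(AE) + 1/k] = 1.329 / [ 425/(400×109×10³) + 1/(83×10³) ].
P = 1.329 / 2.18×10⁻⁵ = 60990 N.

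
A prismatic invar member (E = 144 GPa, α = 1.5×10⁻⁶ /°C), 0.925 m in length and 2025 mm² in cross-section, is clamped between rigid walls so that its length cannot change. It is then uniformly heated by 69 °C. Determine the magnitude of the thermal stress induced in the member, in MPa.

σ ≈ 14.9 MPa (compressive)

The supports are rigid, so the total axial strain is zero. The restrained thermal strain is ε = αΔT = 1.5×10⁻⁶ × 69 = 103.5×10⁻⁶.
Hence σ = E·αΔT = 144×10³ × 103.5×10⁻⁶ = 14.9 MPa, compressive.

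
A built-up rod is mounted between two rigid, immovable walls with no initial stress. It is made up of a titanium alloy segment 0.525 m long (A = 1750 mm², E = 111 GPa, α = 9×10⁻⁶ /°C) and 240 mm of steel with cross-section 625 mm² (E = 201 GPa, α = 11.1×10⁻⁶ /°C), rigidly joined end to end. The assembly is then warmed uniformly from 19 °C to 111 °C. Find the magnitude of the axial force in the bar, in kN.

Free thermal expansion of the whole bar: Σ αᵢΔT Lᵢ = 9×10⁻⁶×92×525 + 11.1×10⁻⁶×92×240 = 0.6798 mm.
The walls prevent any net length change, so an axial force P (same in every segment) develops. Compatibility: P · Σ Lᵢ/(AᵢEᵢ) = δ_free.
The series flexibility is Σ Lᵢ/(AᵢEᵢ) = 525/(1750×111×10³) + 240/(625×201×10³) = 4.613×10⁻⁶ mm/N.
P = 0.6798 / 4.613×10⁻⁶ = 147400 N = 147.4 kN, compressive.

P ≈ 147 kN (compressive)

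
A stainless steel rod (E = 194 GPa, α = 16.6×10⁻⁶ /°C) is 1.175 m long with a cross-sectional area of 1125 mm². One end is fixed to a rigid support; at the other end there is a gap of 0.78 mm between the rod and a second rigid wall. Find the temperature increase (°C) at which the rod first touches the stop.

ΔT ≈ 40 °C

The gap closes when αΔT L = 0.78 mm, since the rod is still unstressed at that instant.
ΔT = 0.78 / (16.6×10⁻⁶ × 1175) = 39.99 °C.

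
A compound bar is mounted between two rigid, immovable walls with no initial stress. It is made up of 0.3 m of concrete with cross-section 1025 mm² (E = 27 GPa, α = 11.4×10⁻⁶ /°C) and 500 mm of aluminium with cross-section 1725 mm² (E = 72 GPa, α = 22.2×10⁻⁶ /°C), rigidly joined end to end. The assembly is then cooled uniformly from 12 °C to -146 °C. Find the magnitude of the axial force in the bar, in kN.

With the walls removed the bar would change length by δ_free = Σ αᵢΔT Lᵢ = 11.4×10⁻⁶×158×300 + 22.2×10⁻⁶×158×500 = 2.294 mm.
The walls prevent any net length change, so an axial force P (same in every segment) develops. Compatibility: P · Σ Lᵢ/(AᵢEᵢ) = δ_free.
Σ Lᵢ/(AᵢEᵢ) = 300/(1025×27×10³) + 500/(1725×72×10³) = 1.487×10⁻⁵ mm/N.
P = 2.294 / 1.487×10⁻⁵ = 154300 N = 154.3 kN, tensile.

P ≈ 154 kN (tensile)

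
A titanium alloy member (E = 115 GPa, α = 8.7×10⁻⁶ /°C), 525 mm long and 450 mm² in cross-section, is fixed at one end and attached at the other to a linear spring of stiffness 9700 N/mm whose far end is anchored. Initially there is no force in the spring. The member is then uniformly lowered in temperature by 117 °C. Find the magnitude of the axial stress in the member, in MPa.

σ ≈ 10.5 MPa (tensile)

The unrestrained thermal change is αΔT L = 8.7×10⁻⁶ × 117 × 525 = 0.5344 mm.
Let P be the tensile force in the spring. The member extends elastically by PL/(AE) and the spring stretches by P/k; together these equal δ_free.
So P = δ_free / [L/(AE) + 1/k] = 0.5344 / [ 525/(450×115×10³) + 1/(9700) ].
P = 0.5344 / 0.0001132 = 4719 N.
σ = P/A = 4719/450 = 10.49 MPa.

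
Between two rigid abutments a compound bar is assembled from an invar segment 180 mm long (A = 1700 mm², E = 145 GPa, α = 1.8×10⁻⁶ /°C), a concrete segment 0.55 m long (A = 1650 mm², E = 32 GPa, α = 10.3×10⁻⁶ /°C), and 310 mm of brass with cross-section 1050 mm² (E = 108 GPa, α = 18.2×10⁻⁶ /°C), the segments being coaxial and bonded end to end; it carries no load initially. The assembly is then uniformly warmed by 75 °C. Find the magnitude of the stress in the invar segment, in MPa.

Free thermal expansion of the whole bar: Σ αᵢΔT Lᵢ = 1.8×10⁻⁶×75×180 + 10.3×10⁻⁶×75×550 + 18.2×10⁻⁶×75×310 = 0.8723 mm.
The rigid supports impose zero overall length change; the single axial force P common to all segments must satisfy P Σ Lᵢ/(AᵢEᵢ) = δ_free.
Σ Lᵢ/(AᵢEᵢ) = 180/(1700×145×10³) + 550/(1650×32×10³) + 310/(1050×108×10³) = 1.388×10⁻⁵ mm/N.
So P = 0.8723 / 1.388×10⁻⁵ = 62.85 kN, compressive.
σ_{invar} = P / A = 62850 / 1700 = 36.97 MPa.

σ ≈ 37 MPa (compressive)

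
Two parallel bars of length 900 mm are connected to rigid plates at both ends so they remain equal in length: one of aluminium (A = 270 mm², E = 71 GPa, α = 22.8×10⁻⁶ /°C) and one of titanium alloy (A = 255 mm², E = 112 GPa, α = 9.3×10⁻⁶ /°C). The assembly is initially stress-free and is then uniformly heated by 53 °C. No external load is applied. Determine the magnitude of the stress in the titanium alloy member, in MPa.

σ ≈ 32.2 MPa (tensile)

The aluminium has the larger α, so on heating it would change length more than the titanium alloy if both were free. The rigid plates force a common final length, so the aluminium is put into compression and the titanium alloy into tension, with equal and opposite forces P (no external load).
Setting the final lengths equal and cancelling L: (α₁ − α₂)ΔT = P/(A₁E₁) + P/(A₂E₂).
|α₁ − α₂|·ΔT = 13.5×10⁻⁶ × 53 = 0.0007155.
1/(A₁E₁) + 1/(A₂E₂) = 1/(270×71×10³) + 1/(255×112×10³) = 8.718×10⁻⁸ N⁻¹.
P = 0.0007155 / 8.718×10⁻⁸ = 8207 N = 8.207 kN.
σ_{titanium alloy} = P/A₂ = 8207/255 = 32.19 MPa, tensile.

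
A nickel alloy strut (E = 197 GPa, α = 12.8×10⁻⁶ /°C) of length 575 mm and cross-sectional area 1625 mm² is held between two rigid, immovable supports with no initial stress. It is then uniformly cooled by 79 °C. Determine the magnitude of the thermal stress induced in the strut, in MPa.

Because both ends are immovable the net strain is zero, and the suppressed thermal strain is αΔT = 12.8×10⁻⁶ × 79 = 1011.2×10⁻⁶.
The stress required to suppress this strain is σ = Eε = 197×10³ × 1011.2×10⁻⁶ = 199.2 MPa, tensile since the strut is trying to contract.

σ ≈ 199 MPa (tensile)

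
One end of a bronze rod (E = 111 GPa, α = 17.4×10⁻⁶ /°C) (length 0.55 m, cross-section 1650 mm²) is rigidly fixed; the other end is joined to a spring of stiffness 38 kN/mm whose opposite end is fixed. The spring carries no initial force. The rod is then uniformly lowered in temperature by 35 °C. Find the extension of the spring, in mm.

δ ≈ 0.301 mm

If the spring were absent the rod would shorten by αΔT L = 17.4×10⁻⁶ × 35 × 550 = 0.3349 mm.
With a force P in the spring, the elastic change of the rod is PL/(AE) and that of the spring is P/k; compatibility requires their sum to equal δ_free.
P [ L/(AE) + 1/k ] = δ_free → P [ 550/(1650×111×10³) + 1/(38×10³) ] = 0.3349.
P = 0.3349 / 2.932×10⁻⁵ = 11420 N.
Spring extension = P/k = 11420/(38×10³) = 0.3006 mm.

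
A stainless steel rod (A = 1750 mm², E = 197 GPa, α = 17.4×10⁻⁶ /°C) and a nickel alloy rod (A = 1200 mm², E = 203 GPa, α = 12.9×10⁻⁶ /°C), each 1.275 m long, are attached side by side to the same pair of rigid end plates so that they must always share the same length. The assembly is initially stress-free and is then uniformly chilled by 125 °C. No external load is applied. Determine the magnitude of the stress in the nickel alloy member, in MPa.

Both members must finish at the same length. With the larger α, the stainless steel tends to over-contract; the plates restrain it, putting the stainless steel in tension and the nickel alloy in compression. With no external load the two internal forces are equal and opposite, magnitude P.
Equating the net (thermal + elastic) strains gives |α₁ − α₂|·ΔT = P·[1/(A₁E₁) + 1/(A₂E₂)].
|α₁ − α₂|·ΔT = 4.5×10⁻⁶ × 125 = 0.0005625.
1/(A₁E₁) + 1/(A₂E₂) = 1/(1750×197×10³) + 1/(1200×203×10³) = 7.006×10⁻⁹ N⁻¹.
So P = 0.0005625 / 7.006×10⁻⁹ = 80.29 kN.
σ_{nickel alloy} = P/A₂ = 80290/1200 = 66.91 MPa, compressive.

σ ≈ 66.9 MPa (compressive)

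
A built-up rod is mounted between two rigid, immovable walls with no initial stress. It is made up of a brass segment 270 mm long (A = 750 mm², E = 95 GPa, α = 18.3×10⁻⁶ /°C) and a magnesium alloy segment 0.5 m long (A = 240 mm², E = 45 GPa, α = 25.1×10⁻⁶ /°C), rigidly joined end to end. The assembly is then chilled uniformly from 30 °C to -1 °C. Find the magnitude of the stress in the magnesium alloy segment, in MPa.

σ ≈ 45.1 MPa (tensile)

If the supports were absent, the total length change would be Σ αᵢΔT Lᵢ = 18.3×10⁻⁶×31×270 + 25.1×10⁻⁶×31×500 = 0.5422 mm.
The rigid supports impose zero overall length change; the single axial force P common to all segments must satisfy P Σ Lᵢ/(AᵢEᵢ) = δ_free.
The series flexibility is Σ Lᵢ/(AᵢEᵢ) = 270/(750×95×10³) + 500/(240×45×10³) = 5.009×10⁻⁵ mm/N.
P = 0.5422 / 5.009×10⁻⁵ = 10830 N = 10.83 kN, tensile.
σ_{magnesium alloy} = P / A = 10830 / 240 = 45.11 MPa.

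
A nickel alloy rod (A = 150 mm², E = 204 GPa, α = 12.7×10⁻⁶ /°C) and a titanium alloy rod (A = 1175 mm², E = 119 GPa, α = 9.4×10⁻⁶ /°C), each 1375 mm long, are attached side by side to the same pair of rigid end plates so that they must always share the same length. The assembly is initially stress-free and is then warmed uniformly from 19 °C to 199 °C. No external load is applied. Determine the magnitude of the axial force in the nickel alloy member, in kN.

P ≈ 14.9 kN (compressive in the nickel alloy)

The nickel alloy has the larger α, so on heating it would change length more than the titanium alloy if both were free. The rigid plates force a common final length, so the nickel alloy is put into compression and the titanium alloy into tension, with equal and opposite forces P (no external load).
Setting the final lengths equal and cancelling L: (α₁ − α₂)ΔT = P/(A₁E₁) + P/(A₂E₂).
|α₁ − α₂|·ΔT = 3.3×10⁻⁶ × 180 = 0.000594.
1/(A₁E₁) + 1/(A₂E₂) = 1/(150×204×10³) + 1/(1175×119×10³) = 3.983×10⁻⁸ N⁻¹.
P = 0.000594 / 3.983×10⁻⁸ = 14910 N = 14.91 kN.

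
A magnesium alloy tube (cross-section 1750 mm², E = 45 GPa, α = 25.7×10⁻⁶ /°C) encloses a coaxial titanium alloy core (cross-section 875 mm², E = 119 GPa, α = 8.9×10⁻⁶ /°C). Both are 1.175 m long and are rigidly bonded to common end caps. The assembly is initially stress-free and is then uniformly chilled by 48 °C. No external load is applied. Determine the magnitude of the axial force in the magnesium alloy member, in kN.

P ≈ 36.2 kN (tensile in the magnesium alloy)

The magnesium alloy has the larger α, so on cooling it would change length more than the titanium alloy if both were free. The rigid plates force a common final length, so the magnesium alloy is put into tension and the titanium alloy into compression, with equal and opposite forces P (no external load).
Setting the final lengths equal and cancelling L: (α₁ − α₂)ΔT = P/(A₁E₁) + P/(A₂E₂).
|α₁ − α₂|·ΔT = 16.8×10⁻⁶ × 48 = 0.0008064.
1/(A₁E₁) + 1/(A₂E₂) = 1/(1750×45×10³) + 1/(875×119×10³) = 2.23×10⁻⁸ N⁻¹.
So P = 0.0008064 / 2.23×10⁻⁸ = 36.16 kN.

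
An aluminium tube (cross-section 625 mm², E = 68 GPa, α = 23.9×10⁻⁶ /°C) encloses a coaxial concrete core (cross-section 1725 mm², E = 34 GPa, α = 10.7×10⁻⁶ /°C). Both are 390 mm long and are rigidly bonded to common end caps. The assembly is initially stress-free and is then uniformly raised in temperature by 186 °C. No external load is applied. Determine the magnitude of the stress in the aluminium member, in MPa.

σ ≈ 96.8 MPa (compressive)

Both members must finish at the same length. With the larger α, the aluminium tends to over-expand; the plates restrain it, putting the aluminium in compression and the concrete in tension. With no external load the two internal forces are equal and opposite, magnitude P.
Compatibility of the two members (thermal + elastic change equal): (α₁ − α₂)ΔT = P·[1/(A₁E₁) + 1/(A₂E₂)].
|α₁ − α₂|·ΔT = 13.2×10⁻⁶ × 186 = 0.002455.
1/(A₁E₁) + 1/(A₂E₂) = 1/(625×68×10³) + 1/(1725×34×10³) = 4.058×10⁻⁸ N⁻¹.
So P = 0.002455 / 4.058×10⁻⁸ = 60.5 kN.
σ_{aluminium} = P/A₁ = 60500/625 = 96.81 MPa, compressive.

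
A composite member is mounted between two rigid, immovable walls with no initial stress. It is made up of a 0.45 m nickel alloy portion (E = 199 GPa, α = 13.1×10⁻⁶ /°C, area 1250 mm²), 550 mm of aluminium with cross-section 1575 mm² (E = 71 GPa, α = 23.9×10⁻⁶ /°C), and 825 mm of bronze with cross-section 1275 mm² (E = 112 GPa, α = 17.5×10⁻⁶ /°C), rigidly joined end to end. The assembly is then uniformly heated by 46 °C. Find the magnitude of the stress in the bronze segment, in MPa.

σ ≈ 96.6 MPa (compressive)

With the walls removed the bar would change length by δ_free = Σ αᵢΔT Lᵢ = 13.1×10⁻⁶×46×450 + 23.9×10⁻⁶×46×550 + 17.5×10⁻⁶×46×825 = 1.54 mm.
The rigid supports impose zero overall length change; the single axial force P common to all segments must satisfy P Σ Lᵢ/(AᵢEᵢ) = δ_free.
Σ Lᵢ/(AᵢEᵢ) = 450/(1250×199×10³) + 550/(1575×71×10³) + 825/(1275×112×10³) = 1.25×10⁻⁵ mm/N.
So P = 1.54 / 1.25×10⁻⁵ = 123.2 kN, compressive.
σ_{bronze} = P / A = 123200 / 1275 = 96.59 MPa.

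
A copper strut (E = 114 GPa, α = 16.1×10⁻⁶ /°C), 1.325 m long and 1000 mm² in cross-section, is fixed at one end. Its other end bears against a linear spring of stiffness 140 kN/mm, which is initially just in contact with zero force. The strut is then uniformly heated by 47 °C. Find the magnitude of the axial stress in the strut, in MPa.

σ ≈ 53.4 MPa (compressive)

Free thermal expansion: δ_free = αΔT L = 16.1×10⁻⁶ × 47 × 1325 = 1.003 mm.
With a force P in the spring, the elastic change of the strut is PL/(AE) and that of the spring is P/k; compatibility requires their sum to equal δ_free.
So P = δ_free / [L/(AE) + 1/k] = 1.003 / [ 1325/(1000×114×10³) + 1/(140×10³) ].
P = 1.003 / 1.877×10⁻⁵ = 53430 N.
σ = P/A = 53430/1000 = 53.43 MPa.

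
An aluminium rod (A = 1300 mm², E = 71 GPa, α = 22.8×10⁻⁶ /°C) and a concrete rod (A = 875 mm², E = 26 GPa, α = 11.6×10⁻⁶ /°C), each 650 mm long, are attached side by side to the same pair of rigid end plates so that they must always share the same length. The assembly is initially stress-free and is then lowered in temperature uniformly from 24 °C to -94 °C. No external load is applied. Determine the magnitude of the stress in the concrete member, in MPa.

Equilibrium of a rigid end plate with no external load gives equal and opposite internal forces ±P in the two members. Since α_{aluminium} > α_{concrete}, cooling drives the aluminium into tension and the concrete into compression.
Setting the final lengths equal and cancelling L: (α₁ − α₂)ΔT = P/(A₁E₁) + P/(A₂E₂).
|α₁ − α₂|·ΔT = 11.2×10⁻⁶ × 118 = 0.001322.
1/(A₁E₁) + 1/(A₂E₂) = 1/(1300×71×10³) + 1/(875×26×10³) = 5.479×10⁻⁸ N⁻¹.
So P = 0.001322 / 5.479×10⁻⁸ = 24.12 kN.
σ_{concrete} = P/A₂ = 24120/875 = 27.57 MPa, compressive.

σ ≈ 27.6 MPa (compressive)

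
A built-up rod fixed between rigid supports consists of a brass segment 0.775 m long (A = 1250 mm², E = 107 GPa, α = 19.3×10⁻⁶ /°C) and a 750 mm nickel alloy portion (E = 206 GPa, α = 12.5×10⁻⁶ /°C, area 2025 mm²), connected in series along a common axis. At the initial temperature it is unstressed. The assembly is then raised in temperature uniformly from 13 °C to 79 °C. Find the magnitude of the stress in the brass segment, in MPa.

σ ≈ 169 MPa (compressive)

If the supports were absent, the total length change would be Σ αᵢΔT Lᵢ = 19.3×10⁻⁶×66×775 + 12.5×10⁻⁶×66×750 = 1.606 mm.
The rigid supports impose zero overall length change; the single axial force P common to all segments must satisfy P Σ Lᵢ/(AᵢEᵢ) = δ_free.
Σ Lᵢ/(AᵢEᵢ) = 775/(1250×107×10³) + 750/(2025×206×10³) = 7.592×10⁻⁶ mm/N.
So P = 1.606 / 7.592×10⁻⁶ = 211.5 kN, compressive.
σ_{brass} = P / A = 211500 / 1250 = 169.2 MPa.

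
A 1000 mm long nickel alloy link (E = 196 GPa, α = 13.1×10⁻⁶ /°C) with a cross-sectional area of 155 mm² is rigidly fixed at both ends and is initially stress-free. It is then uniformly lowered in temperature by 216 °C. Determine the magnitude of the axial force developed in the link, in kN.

With zero net strain, σ = E·αΔT = 196 GPa × 13.1×10⁻⁶ × 216 = 554.6 MPa.
P = AEαΔT = 155 × 196×10³ × 13.1×10⁻⁶ × 216 = 85.96 kN (tensile).

P ≈ 86 kN (tensile)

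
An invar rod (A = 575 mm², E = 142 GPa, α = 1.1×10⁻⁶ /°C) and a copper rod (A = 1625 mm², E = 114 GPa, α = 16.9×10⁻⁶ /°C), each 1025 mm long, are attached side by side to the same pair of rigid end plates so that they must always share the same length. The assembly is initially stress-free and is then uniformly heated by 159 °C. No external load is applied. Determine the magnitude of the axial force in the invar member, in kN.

P ≈ 142 kN (tensile in the invar)

The copper has the larger α, so on heating it would change length more than the invar if both were free. The rigid plates force a common final length, so the copper is put into compression and the invar into tension, with equal and opposite forces P (no external load).
Compatibility of the two members (thermal + elastic change equal): (α₁ − α₂)ΔT = P·[1/(A₁E₁) + 1/(A₂E₂)].
|α₁ − α₂|·ΔT = 15.8×10⁻⁶ × 159 = 0.002512.
1/(A₁E₁) + 1/(A₂E₂) = 1/(575×142×10³) + 1/(1625×114×10³) = 1.765×10⁻⁸ N⁻¹.
So P = 0.002512 / 1.765×10⁻⁸ = 142.4 kN.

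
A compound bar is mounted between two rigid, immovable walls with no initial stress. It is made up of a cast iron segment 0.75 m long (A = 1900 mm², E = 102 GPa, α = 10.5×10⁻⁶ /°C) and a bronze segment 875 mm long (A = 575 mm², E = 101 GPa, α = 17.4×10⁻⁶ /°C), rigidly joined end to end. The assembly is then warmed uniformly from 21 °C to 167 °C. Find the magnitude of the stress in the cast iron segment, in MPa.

Free thermal expansion of the whole bar: Σ αᵢΔT Lᵢ = 10.5×10⁻⁶×146×750 + 17.4×10⁻⁶×146×875 = 3.373 mm.
Since the ends are fixed, an axial force P builds up, equal in every segment, with P · Σ Lᵢ/(AᵢEᵢ) = δ_free.
The series flexibility is Σ Lᵢ/(AᵢEᵢ) = 750/(1900×102×10³) + 875/(575×101×10³) = 1.894×10⁻⁵ mm/N.
Hence P = δ_free / Σ(L/AE) = 3.373/1.894×10⁻⁵ = 178.1 kN (compressive).
σ_{cast iron} = P / A = 178100 / 1900 = 93.74 MPa.

σ ≈ 93.7 MPa (compressive)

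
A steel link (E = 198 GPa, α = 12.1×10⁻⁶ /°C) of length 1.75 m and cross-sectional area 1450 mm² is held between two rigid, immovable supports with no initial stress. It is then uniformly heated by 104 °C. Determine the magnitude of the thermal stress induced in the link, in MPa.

σ ≈ 249 MPa (compressive)

With length fixed, the mechanical strain must cancel the thermal strain αΔT = 12.1×10⁻⁶ × 104 = 1258.4×10⁻⁶.
The stress required to suppress this strain is σ = Eε = 198×10³ × 1258.4×10⁻⁶ = 249.2 MPa, compressive since the link is trying to expand.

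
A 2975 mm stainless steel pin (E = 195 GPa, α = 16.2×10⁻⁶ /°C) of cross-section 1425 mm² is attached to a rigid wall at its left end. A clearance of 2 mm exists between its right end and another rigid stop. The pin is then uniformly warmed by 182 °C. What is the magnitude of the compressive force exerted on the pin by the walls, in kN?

P ≈ 632 kN

Unrestrained expansion: δ_free = αΔT L = 16.2×10⁻⁶ × 182 × 2975 = 8.771 mm.
After closing the 2 mm clearance, 8.771 − 2 = 6.771 mm of expansion remains to be suppressed by the wall.
So σ = E(δ_free − g)/L = 195×10³ × 6.771/2975 = 443.8 MPa.
Force on the wall = σA = 443.8 × 1425 mm² = 632.5 kN.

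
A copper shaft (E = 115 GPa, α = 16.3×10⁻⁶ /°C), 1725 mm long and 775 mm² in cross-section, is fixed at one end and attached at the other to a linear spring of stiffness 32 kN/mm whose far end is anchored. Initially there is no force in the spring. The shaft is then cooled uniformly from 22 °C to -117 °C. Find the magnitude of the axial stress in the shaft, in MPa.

σ ≈ 99.7 MPa (tensile)

The unrestrained thermal change is αΔT L = 16.3×10⁻⁶ × 139 × 1725 = 3.908 mm.
With a force P in the spring, the elastic change of the shaft is PL/(AE) and that of the spring is P/k; compatibility requires their sum to equal δ_free.
P [ L/(AE) + 1/k ] = δ_free → P [ 1725/(775×115×10³) + 1/(32×10³) ] = 3.908.
P = 3.908 / 5.06×10⁻⁵ = 77230 N.
σ = P/A = 77230/775 = 99.65 MPa.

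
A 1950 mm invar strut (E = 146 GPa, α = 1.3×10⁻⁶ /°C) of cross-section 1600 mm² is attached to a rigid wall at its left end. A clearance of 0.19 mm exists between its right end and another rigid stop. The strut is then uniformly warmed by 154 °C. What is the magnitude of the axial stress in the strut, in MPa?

σ ≈ 15 MPa (compressive)

Free thermal elongation = αΔT L = 1.3×10⁻⁶ × 154 × 1950 = 0.3904 mm.
After closing the 0.19 mm clearance, 0.3904 − 0.19 = 0.2004 mm of expansion remains to be suppressed by the wall.
Compatibility: PL/(AE) = 0.2004 mm, so σ = P/A = E × (0.2004/1950) = 15 MPa.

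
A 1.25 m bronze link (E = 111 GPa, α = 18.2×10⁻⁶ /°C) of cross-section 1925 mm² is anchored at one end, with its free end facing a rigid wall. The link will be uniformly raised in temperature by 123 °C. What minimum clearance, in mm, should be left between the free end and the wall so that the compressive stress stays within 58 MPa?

g ≈ 2.15 mm

Free expansion if unrestrained: δ_free = αΔT L = 18.2×10⁻⁶ × 123 × 1250 = 2.798 mm.
A stress of 58 MPa corresponds to the wall pushing the link back by σL/E = 58×1250/(111×10³) = 0.6532 mm.
So the gap has to take up the difference, g_min = δ_free − σL/E = 2.798 − 0.6532 = 2.145 mm.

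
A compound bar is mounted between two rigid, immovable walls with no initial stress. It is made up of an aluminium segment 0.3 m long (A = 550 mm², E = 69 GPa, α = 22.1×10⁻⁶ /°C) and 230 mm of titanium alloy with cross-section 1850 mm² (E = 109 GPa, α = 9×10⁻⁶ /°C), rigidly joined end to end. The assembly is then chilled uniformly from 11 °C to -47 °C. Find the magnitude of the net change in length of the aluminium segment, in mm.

|ΔL| ≈ 0.0564 mm

Free thermal contraction of the whole bar: Σ αᵢΔT Lᵢ = 22.1×10⁻⁶×58×300 + 9×10⁻⁶×58×230 = 0.5046 mm.
The walls prevent any net length change, so an axial force P (same in every segment) develops. Compatibility: P · Σ Lᵢ/(AᵢEᵢ) = δ_free.
The series flexibility is Σ Lᵢ/(AᵢEᵢ) = 300/(550×69×10³) + 230/(1850×109×10³) = 9.046×10⁻⁶ mm/N.
P = 0.5046 / 9.046×10⁻⁶ = 55780 N = 55.78 kN, tensile.
For the aluminium segment, free thermal change = 22.1×10⁻⁶×58×300 = 0.3845 mm and elastic change from P = 55780×300/(550×69×10³) = 0.441 mm; these oppose, so the net change is 0.0564 mm (segment lengthens).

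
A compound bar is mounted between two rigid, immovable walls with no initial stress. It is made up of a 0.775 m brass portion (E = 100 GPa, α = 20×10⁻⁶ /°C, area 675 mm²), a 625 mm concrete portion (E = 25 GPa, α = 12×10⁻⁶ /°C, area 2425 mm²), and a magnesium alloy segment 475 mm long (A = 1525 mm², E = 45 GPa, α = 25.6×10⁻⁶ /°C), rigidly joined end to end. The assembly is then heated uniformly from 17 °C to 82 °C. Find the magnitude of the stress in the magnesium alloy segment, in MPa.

σ ≈ 52.2 MPa (compressive)

Free thermal expansion of the whole bar: Σ αᵢΔT Lᵢ = 20×10⁻⁶×65×775 + 12×10⁻⁶×65×625 + 25.6×10⁻⁶×65×475 = 2.285 mm.
Since the ends are fixed, an axial force P builds up, equal in every segment, with P · Σ Lᵢ/(AᵢEᵢ) = δ_free.
The series flexibility is Σ Lᵢ/(AᵢEᵢ) = 775/(675×100×10³) + 625/(2425×25×10³) + 475/(1525×45×10³) = 2.871×10⁻⁵ mm/N.
P = 2.285 / 2.871×10⁻⁵ = 79600 N = 79.6 kN, compressive.
σ_{magnesium alloy} = P / A = 79600 / 1525 = 52.19 MPa.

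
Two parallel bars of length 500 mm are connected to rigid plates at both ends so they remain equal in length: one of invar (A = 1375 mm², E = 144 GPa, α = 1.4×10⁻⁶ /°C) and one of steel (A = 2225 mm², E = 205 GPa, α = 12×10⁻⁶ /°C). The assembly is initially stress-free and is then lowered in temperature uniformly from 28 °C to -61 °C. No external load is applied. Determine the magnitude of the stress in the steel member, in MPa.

The steel has the larger α, so on cooling it would change length more than the invar if both were free. The rigid plates force a common final length, so the steel is put into tension and the invar into compression, with equal and opposite forces P (no external load).
Setting the final lengths equal and cancelling L: (α₁ − α₂)ΔT = P/(A₁E₁) + P/(A₂E₂).
|α₁ − α₂|·ΔT = 10.6×10⁻⁶ × 89 = 0.0009434.
1/(A₁E₁) + 1/(A₂E₂) = 1/(1375×144×10³) + 1/(2225×205×10³) = 7.243×10⁻⁹ N⁻¹.
So P = 0.0009434 / 7.243×10⁻⁹ = 130.3 kN.
σ_{steel} = P/A₂ = 130300/2225 = 58.54 MPa, tensile.

σ ≈ 58.5 MPa (tensile)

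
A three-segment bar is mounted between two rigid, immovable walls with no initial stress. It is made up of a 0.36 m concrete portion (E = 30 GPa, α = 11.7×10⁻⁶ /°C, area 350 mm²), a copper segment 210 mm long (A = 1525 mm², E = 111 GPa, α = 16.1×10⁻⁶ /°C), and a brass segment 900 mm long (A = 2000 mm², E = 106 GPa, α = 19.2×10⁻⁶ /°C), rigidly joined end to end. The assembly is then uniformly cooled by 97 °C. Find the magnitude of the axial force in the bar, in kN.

P ≈ 60.7 kN (tensile)

If the supports were absent, the total length change would be Σ αᵢΔT Lᵢ = 11.7×10⁻⁶×97×360 + 16.1×10⁻⁶×97×210 + 19.2×10⁻⁶×97×900 = 2.413 mm.
The rigid supports impose zero overall length change; the single axial force P common to all segments must satisfy P Σ Lᵢ/(AᵢEᵢ) = δ_free.
The series flexibility is Σ Lᵢ/(AᵢEᵢ) = 360/(350×30×10³) + 210/(1525×111×10³) + 900/(2000×106×10³) = 3.977×10⁻⁵ mm/N.
Hence P = δ_free / Σ(L/AE) = 2.413/3.977×10⁻⁵ = 60.66 kN (tensile).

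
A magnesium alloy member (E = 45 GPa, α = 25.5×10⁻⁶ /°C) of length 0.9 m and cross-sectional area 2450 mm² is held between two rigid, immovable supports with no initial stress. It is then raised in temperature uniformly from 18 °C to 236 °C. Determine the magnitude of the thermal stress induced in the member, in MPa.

The supports are rigid, so the total axial strain is zero. The restrained thermal strain is ε = αΔT = 25.5×10⁻⁶ × 218 = 5559×10⁻⁶.
Hence σ = E·αΔT = 45×10³ × 5559×10⁻⁶ = 250.2 MPa, compressive.

σ ≈ 250 MPa (compressive)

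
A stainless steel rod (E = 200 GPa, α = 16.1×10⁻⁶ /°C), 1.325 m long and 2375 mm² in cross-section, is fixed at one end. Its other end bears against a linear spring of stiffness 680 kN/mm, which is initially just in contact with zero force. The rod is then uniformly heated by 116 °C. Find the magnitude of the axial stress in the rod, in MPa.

If the spring were absent the rod would lengthen by αΔT L = 16.1×10⁻⁶ × 116 × 1325 = 2.475 mm.
Let P be the compressive force at the spring. The rod shortens elastically by PL/(AE) and the spring compresses by P/k; together these equal δ_free.
P [ L/(AE) + 1/k ] = δ_free → P [ 1325/(2375×200×10³) + 1/(680×10³) ] = 2.475.
P = 2.475 / 4.26×10⁻⁶ = 580900 N.
σ = P/A = 580900/2375 = 244.6 MPa.

σ ≈ 245 MPa (compressive)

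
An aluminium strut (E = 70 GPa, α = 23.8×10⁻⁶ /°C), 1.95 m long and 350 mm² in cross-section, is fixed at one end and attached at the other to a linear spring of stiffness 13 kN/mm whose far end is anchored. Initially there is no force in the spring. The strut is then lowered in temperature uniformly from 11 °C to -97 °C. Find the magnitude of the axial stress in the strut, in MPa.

σ ≈ 91.5 MPa (tensile)

The unrestrained thermal change is αΔT L = 23.8×10⁻⁶ × 108 × 1950 = 5.012 mm.
With a force P in the spring, the elastic change of the strut is PL/(AE) and that of the spring is P/k; compatibility requires their sum to equal δ_free.
So P = δ_free / [L/(AE) + 1/k] = 5.012 / [ 1950/(350×70×10³) + 1/(13×10³) ].
P = 5.012 / 0.0001565 = 32020 N.
σ = P/A = 32020/350 = 91.5 MPa.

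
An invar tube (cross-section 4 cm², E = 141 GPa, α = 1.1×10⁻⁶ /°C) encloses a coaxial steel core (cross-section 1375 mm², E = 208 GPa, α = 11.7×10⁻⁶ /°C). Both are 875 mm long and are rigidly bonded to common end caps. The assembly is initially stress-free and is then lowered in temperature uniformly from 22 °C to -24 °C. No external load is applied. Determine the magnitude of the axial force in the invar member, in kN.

The steel has the larger α, so on cooling it would change length more than the invar if both were free. The rigid plates force a common final length, so the steel is put into tension and the invar into compression, with equal and opposite forces P (no external load).
Compatibility of the two members (thermal + elastic change equal): (α₁ − α₂)ΔT = P·[1/(A₁E₁) + 1/(A₂E₂)].
|α₁ − α₂|·ΔT = 10.6×10⁻⁶ × 46 = 0.0004876.
1/(A₁E₁) + 1/(A₂E₂) = 1/(400×141×10³) + 1/(1375×208×10³) = 2.123×10⁻⁸ N⁻¹.
So P = 0.0004876 / 2.123×10⁻⁸ = 22.97 kN.

P ≈ 23 kN (compressive in the invar)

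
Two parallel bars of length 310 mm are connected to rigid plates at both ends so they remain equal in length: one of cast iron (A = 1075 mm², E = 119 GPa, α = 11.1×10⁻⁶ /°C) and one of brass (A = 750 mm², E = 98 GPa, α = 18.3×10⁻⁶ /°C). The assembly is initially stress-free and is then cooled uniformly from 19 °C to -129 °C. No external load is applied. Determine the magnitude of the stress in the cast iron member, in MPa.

Equilibrium of a rigid end plate with no external load gives equal and opposite internal forces ±P in the two members. Since α_{brass} > α_{cast iron}, cooling drives the brass into tension and the cast iron into compression.
Compatibility of the two members (thermal + elastic change equal): (α₁ − α₂)ΔT = P·[1/(A₁E₁) + 1/(A₂E₂)].
|α₁ − α₂|·ΔT = 7.2×10⁻⁶ × 148 = 0.001066.
1/(A₁E₁) + 1/(A₂E₂) = 1/(1075×119×10³) + 1/(750×98×10³) = 2.142×10⁻⁸ N⁻¹.
So P = 0.001066 / 2.142×10⁻⁸ = 49.74 kN.
σ_{cast iron} = P/A₁ = 49740/1075 = 46.27 MPa, compressive.

σ ≈ 46.3 MPa (compressive)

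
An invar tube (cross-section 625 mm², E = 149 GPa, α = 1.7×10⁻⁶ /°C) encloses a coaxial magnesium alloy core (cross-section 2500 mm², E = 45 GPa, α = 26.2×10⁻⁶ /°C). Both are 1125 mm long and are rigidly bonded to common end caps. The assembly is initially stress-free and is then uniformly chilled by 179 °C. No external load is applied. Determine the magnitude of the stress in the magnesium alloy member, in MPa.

Both members must finish at the same length. With the larger α, the magnesium alloy tends to over-contract; the plates restrain it, putting the magnesium alloy in tension and the invar in compression. With no external load the two internal forces are equal and opposite, magnitude P.
Setting the final lengths equal and cancelling L: (α₁ − α₂)ΔT = P/(A₁E₁) + P/(A₂E₂).
|α₁ − α₂|·ΔT = 24.5×10⁻⁶ × 179 = 0.004385.
1/(A₁E₁) + 1/(A₂E₂) = 1/(625×149×10³) + 1/(2500×45×10³) = 1.963×10⁻⁸ N⁻¹.
P = 0.004385 / 1.963×10⁻⁸ = 223400 N = 223.4 kN.
σ_{magnesium alloy} = P/A₂ = 223400/2500 = 89.38 MPa, tensile.

σ ≈ 89.4 MPa (tensile)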